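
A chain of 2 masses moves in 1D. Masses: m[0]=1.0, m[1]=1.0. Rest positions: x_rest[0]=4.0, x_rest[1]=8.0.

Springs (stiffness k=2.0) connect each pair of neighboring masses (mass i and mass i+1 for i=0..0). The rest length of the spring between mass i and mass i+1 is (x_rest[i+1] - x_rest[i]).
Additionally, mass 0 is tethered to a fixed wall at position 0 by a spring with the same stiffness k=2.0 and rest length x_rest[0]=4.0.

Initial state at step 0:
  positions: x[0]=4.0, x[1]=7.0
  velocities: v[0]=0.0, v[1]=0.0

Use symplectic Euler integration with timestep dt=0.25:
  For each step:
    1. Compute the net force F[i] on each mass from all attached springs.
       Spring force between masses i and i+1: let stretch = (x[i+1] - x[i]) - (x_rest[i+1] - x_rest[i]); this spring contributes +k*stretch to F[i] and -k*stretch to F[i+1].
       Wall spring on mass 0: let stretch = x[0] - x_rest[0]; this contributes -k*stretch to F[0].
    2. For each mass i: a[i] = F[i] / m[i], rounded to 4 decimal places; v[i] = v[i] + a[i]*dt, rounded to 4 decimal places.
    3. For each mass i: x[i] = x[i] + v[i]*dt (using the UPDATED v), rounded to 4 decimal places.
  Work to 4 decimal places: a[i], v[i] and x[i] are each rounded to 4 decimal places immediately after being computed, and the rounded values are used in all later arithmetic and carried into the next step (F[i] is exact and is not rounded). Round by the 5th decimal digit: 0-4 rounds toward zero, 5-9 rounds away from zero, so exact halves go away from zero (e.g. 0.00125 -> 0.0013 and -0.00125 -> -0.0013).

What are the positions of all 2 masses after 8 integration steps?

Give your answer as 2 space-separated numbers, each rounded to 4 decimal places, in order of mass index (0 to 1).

Answer: 4.2302 8.1457

Derivation:
Step 0: x=[4.0000 7.0000] v=[0.0000 0.0000]
Step 1: x=[3.8750 7.1250] v=[-0.5000 0.5000]
Step 2: x=[3.6719 7.3438] v=[-0.8125 0.8750]
Step 3: x=[3.4688 7.6036] v=[-0.8125 1.0391]
Step 4: x=[3.3489 7.8465] v=[-0.4795 0.9717]
Step 5: x=[3.3726 8.0272] v=[0.0949 0.7229]
Step 6: x=[3.5566 8.1261] v=[0.7359 0.3956]
Step 7: x=[3.8672 8.1538] v=[1.2424 0.1109]
Step 8: x=[4.2302 8.1457] v=[1.4521 -0.0324]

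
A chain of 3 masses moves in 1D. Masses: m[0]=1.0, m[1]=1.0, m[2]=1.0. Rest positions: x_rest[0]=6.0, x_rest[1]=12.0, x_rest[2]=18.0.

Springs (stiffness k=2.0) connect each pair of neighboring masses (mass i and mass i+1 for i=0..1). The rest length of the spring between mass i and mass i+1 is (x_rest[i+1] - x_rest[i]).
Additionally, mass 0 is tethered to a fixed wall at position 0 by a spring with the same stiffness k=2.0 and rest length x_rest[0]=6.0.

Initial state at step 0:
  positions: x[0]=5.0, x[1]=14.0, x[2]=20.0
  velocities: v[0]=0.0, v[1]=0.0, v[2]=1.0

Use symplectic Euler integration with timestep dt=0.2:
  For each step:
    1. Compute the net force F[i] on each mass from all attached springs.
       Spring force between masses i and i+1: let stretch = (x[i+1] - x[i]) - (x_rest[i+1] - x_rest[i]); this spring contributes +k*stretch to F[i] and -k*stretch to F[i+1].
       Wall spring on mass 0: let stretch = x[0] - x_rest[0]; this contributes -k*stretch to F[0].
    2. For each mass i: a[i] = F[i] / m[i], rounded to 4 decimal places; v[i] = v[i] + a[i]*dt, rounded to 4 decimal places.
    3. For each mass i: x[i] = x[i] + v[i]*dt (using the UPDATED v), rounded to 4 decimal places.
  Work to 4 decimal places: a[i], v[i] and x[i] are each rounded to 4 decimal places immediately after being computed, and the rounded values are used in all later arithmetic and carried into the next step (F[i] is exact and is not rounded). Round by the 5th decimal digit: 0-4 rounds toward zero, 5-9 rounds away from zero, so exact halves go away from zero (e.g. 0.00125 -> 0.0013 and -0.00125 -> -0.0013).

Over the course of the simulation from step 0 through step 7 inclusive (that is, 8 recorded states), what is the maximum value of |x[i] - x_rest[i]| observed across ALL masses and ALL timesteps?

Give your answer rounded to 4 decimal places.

Answer: 2.4492

Derivation:
Step 0: x=[5.0000 14.0000 20.0000] v=[0.0000 0.0000 1.0000]
Step 1: x=[5.3200 13.7600 20.2000] v=[1.6000 -1.2000 1.0000]
Step 2: x=[5.8896 13.3600 20.3648] v=[2.8480 -2.0000 0.8240]
Step 3: x=[6.5857 12.9228 20.4492] v=[3.4803 -2.1862 0.4221]
Step 4: x=[7.2619 12.5807 20.4115] v=[3.3809 -1.7105 -0.1885]
Step 5: x=[7.7826 12.4396 20.2273] v=[2.6037 -0.7057 -0.9208]
Step 6: x=[8.0533 12.5489 19.9001] v=[1.3535 0.5466 -1.6359]
Step 7: x=[8.0394 12.8867 19.4648] v=[-0.0696 1.6888 -2.1764]
Max displacement = 2.4492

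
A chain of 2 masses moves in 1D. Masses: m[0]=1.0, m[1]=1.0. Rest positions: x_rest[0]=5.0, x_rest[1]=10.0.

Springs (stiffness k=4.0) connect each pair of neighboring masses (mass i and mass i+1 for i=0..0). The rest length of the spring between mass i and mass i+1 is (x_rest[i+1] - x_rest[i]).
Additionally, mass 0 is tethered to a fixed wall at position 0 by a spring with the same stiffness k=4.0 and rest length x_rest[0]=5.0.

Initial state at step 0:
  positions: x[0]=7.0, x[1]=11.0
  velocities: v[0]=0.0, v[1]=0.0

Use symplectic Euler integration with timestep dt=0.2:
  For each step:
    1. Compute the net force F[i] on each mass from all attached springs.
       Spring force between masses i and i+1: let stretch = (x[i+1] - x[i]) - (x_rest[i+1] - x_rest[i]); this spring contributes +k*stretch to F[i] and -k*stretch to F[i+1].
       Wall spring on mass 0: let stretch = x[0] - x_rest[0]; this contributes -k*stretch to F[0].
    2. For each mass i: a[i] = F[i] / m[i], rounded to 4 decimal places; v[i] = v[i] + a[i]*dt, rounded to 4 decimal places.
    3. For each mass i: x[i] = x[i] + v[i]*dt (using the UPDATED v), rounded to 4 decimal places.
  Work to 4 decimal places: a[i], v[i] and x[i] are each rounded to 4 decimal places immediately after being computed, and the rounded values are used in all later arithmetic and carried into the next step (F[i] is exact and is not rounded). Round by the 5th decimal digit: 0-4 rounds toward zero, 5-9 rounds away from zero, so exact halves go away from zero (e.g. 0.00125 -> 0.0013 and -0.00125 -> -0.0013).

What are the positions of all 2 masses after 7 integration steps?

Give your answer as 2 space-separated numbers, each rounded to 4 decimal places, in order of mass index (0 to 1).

Step 0: x=[7.0000 11.0000] v=[0.0000 0.0000]
Step 1: x=[6.5200 11.1600] v=[-2.4000 0.8000]
Step 2: x=[5.7392 11.3776] v=[-3.9040 1.0880]
Step 3: x=[4.9423 11.4931] v=[-3.9846 0.5773]
Step 4: x=[4.4027 11.3604] v=[-2.6978 -0.6633]
Step 5: x=[4.2719 10.9145] v=[-0.6538 -2.2295]
Step 6: x=[4.5205 10.2058] v=[1.2428 -3.5436]
Step 7: x=[4.9554 9.3874] v=[2.1746 -4.0918]

Answer: 4.9554 9.3874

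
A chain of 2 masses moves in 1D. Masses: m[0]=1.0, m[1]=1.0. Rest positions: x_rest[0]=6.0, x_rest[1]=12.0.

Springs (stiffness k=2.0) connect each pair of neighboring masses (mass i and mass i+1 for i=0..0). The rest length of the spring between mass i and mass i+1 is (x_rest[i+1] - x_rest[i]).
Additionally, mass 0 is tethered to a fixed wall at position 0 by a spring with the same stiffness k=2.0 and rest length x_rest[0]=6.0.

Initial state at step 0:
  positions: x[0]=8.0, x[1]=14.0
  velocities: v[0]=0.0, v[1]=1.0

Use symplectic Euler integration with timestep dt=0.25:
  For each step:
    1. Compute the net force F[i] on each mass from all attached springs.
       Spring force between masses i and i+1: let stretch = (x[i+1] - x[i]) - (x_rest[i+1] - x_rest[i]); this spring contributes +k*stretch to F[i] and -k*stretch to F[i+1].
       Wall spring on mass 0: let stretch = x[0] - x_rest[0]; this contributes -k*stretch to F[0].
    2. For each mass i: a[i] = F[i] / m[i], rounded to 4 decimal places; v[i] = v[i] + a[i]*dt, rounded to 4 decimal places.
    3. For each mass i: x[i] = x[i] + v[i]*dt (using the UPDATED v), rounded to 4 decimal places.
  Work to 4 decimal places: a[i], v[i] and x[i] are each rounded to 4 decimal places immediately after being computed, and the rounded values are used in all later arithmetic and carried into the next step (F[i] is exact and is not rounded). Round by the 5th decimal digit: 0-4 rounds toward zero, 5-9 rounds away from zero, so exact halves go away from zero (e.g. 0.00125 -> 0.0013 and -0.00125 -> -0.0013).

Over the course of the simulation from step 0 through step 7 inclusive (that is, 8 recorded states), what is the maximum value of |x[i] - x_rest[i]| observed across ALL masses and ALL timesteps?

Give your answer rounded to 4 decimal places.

Answer: 2.4883

Derivation:
Step 0: x=[8.0000 14.0000] v=[0.0000 1.0000]
Step 1: x=[7.7500 14.2500] v=[-1.0000 1.0000]
Step 2: x=[7.3438 14.4375] v=[-1.6250 0.7500]
Step 3: x=[6.9063 14.4883] v=[-1.7501 0.2032]
Step 4: x=[6.5532 14.3414] v=[-1.4123 -0.5878]
Step 5: x=[6.3545 13.9709] v=[-0.7948 -1.4819]
Step 6: x=[6.3135 13.3984] v=[-0.1639 -2.2901]
Step 7: x=[6.3690 12.6903] v=[0.2218 -2.8326]
Max displacement = 2.4883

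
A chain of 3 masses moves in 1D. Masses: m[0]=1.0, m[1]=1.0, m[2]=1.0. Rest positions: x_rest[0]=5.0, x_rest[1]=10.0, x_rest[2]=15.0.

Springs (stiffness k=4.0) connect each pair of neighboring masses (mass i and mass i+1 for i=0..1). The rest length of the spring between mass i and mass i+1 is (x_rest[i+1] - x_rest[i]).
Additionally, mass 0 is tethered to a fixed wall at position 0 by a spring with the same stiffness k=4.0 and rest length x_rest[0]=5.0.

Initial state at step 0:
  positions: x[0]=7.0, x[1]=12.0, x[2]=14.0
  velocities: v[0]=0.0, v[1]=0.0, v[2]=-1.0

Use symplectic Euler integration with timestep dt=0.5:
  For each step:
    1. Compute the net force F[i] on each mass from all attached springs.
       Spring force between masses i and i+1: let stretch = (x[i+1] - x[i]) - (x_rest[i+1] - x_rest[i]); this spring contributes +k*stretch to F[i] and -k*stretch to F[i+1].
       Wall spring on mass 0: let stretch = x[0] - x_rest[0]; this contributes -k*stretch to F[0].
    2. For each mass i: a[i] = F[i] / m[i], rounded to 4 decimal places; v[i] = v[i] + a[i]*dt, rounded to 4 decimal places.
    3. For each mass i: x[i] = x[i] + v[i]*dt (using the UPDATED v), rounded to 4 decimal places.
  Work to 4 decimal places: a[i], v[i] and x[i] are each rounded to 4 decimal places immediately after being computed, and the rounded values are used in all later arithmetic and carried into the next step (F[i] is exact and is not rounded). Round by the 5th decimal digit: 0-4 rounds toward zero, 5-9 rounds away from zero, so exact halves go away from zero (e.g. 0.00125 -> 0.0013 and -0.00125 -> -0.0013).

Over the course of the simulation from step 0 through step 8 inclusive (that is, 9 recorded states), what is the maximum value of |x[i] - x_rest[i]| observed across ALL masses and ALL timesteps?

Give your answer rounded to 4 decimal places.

Answer: 3.0000

Derivation:
Step 0: x=[7.0000 12.0000 14.0000] v=[0.0000 0.0000 -1.0000]
Step 1: x=[5.0000 9.0000 16.5000] v=[-4.0000 -6.0000 5.0000]
Step 2: x=[2.0000 9.5000 16.5000] v=[-6.0000 1.0000 0.0000]
Step 3: x=[4.5000 9.5000 14.5000] v=[5.0000 0.0000 -4.0000]
Step 4: x=[7.5000 9.5000 12.5000] v=[6.0000 0.0000 -4.0000]
Step 5: x=[5.0000 10.5000 12.5000] v=[-5.0000 2.0000 0.0000]
Step 6: x=[3.0000 8.0000 15.5000] v=[-4.0000 -5.0000 6.0000]
Step 7: x=[3.0000 8.0000 16.0000] v=[0.0000 0.0000 1.0000]
Step 8: x=[5.0000 11.0000 13.5000] v=[4.0000 6.0000 -5.0000]
Max displacement = 3.0000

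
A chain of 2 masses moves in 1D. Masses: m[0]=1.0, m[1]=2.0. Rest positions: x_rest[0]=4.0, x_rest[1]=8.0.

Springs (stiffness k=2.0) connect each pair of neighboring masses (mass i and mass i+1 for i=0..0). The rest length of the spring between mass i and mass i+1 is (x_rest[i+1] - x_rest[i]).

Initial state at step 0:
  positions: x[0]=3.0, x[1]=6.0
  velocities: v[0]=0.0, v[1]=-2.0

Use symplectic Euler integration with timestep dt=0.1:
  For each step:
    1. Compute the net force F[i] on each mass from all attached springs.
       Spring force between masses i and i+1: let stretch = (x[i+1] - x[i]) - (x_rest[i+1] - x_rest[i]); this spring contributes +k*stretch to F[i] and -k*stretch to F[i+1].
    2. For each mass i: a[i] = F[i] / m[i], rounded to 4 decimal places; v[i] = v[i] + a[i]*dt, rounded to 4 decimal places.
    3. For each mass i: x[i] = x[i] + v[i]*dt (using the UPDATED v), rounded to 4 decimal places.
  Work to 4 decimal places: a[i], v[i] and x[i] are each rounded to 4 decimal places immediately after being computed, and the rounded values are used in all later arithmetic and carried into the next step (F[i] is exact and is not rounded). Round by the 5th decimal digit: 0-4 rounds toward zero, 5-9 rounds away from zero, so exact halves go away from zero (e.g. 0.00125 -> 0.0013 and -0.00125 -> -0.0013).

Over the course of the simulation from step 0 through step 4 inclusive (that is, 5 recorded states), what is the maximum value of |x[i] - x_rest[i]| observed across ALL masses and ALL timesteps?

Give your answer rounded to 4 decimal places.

Answer: 2.6847

Derivation:
Step 0: x=[3.0000 6.0000] v=[0.0000 -2.0000]
Step 1: x=[2.9800 5.8100] v=[-0.2000 -1.9000]
Step 2: x=[2.9366 5.6317] v=[-0.4340 -1.7830]
Step 3: x=[2.8671 5.4665] v=[-0.6950 -1.6525]
Step 4: x=[2.7696 5.3153] v=[-0.9751 -1.5124]
Max displacement = 2.6847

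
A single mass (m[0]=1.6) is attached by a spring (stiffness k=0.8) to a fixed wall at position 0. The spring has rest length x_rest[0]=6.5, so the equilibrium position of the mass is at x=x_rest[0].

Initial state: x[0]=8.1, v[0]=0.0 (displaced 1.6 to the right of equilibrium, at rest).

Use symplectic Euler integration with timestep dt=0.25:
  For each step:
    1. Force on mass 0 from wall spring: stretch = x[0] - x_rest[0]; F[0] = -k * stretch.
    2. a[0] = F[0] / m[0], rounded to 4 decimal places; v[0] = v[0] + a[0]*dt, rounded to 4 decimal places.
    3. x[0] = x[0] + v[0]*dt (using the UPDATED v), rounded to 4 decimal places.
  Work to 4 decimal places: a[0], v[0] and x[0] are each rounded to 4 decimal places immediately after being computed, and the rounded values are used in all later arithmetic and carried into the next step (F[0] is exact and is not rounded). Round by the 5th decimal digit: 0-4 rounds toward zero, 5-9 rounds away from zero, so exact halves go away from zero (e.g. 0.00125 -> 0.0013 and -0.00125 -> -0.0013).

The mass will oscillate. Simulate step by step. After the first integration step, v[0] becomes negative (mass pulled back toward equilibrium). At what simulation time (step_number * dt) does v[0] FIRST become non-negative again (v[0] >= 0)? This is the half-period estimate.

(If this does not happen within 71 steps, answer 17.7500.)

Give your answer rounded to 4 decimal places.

Answer: 4.5000

Derivation:
Step 0: x=[8.1000] v=[0.0000]
Step 1: x=[8.0500] v=[-0.2000]
Step 2: x=[7.9516] v=[-0.3938]
Step 3: x=[7.8078] v=[-0.5753]
Step 4: x=[7.6231] v=[-0.7388]
Step 5: x=[7.4033] v=[-0.8792]
Step 6: x=[7.1553] v=[-0.9921]
Step 7: x=[6.8868] v=[-1.0740]
Step 8: x=[6.6062] v=[-1.1224]
Step 9: x=[6.3223] v=[-1.1357]
Step 10: x=[6.0439] v=[-1.1135]
Step 11: x=[5.7798] v=[-1.0565]
Step 12: x=[5.5382] v=[-0.9665]
Step 13: x=[5.3266] v=[-0.8463]
Step 14: x=[5.1517] v=[-0.6996]
Step 15: x=[5.0189] v=[-0.5311]
Step 16: x=[4.9324] v=[-0.3460]
Step 17: x=[4.8949] v=[-0.1501]
Step 18: x=[4.9076] v=[0.0506]
First v>=0 after going negative at step 18, time=4.5000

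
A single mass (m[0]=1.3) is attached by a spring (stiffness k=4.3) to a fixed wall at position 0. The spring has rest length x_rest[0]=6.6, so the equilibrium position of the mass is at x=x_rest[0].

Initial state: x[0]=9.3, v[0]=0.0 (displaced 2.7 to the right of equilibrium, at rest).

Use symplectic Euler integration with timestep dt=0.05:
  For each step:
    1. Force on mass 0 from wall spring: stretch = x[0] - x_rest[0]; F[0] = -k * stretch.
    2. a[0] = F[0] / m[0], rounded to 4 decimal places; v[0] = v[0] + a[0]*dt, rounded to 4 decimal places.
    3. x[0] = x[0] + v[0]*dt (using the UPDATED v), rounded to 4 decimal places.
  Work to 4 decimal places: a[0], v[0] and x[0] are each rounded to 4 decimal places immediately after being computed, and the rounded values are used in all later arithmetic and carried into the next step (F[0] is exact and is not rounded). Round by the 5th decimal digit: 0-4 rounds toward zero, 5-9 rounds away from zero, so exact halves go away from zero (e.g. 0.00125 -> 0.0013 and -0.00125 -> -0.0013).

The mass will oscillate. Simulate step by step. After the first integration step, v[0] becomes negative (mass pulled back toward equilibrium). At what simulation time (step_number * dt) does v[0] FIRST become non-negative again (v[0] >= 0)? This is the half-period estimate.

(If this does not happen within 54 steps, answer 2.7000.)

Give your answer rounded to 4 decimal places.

Answer: 1.7500

Derivation:
Step 0: x=[9.3000] v=[0.0000]
Step 1: x=[9.2777] v=[-0.4465]
Step 2: x=[9.2332] v=[-0.8894]
Step 3: x=[9.1670] v=[-1.3249]
Step 4: x=[9.0795] v=[-1.7494]
Step 5: x=[8.9715] v=[-2.1595]
Step 6: x=[8.8439] v=[-2.5517]
Step 7: x=[8.6978] v=[-2.9228]
Step 8: x=[8.5343] v=[-3.2697]
Step 9: x=[8.3548] v=[-3.5896]
Step 10: x=[8.1608] v=[-3.8798]
Step 11: x=[7.9539] v=[-4.1379]
Step 12: x=[7.7358] v=[-4.3618]
Step 13: x=[7.5083] v=[-4.5496]
Step 14: x=[7.2733] v=[-4.6998]
Step 15: x=[7.0327] v=[-4.8112]
Step 16: x=[6.7886] v=[-4.8828]
Step 17: x=[6.5429] v=[-4.9140]
Step 18: x=[6.2977] v=[-4.9046]
Step 19: x=[6.0550] v=[-4.8546]
Step 20: x=[5.8168] v=[-4.7645]
Step 21: x=[5.5851] v=[-4.6350]
Step 22: x=[5.3617] v=[-4.4672]
Step 23: x=[5.1486] v=[-4.2624]
Step 24: x=[4.9475] v=[-4.0224]
Step 25: x=[4.7600] v=[-3.7491]
Step 26: x=[4.5878] v=[-3.4448]
Step 27: x=[4.4322] v=[-3.1120]
Step 28: x=[4.2945] v=[-2.7535]
Step 29: x=[4.1759] v=[-2.3722]
Step 30: x=[4.0773] v=[-1.9713]
Step 31: x=[3.9996] v=[-1.5541]
Step 32: x=[3.9434] v=[-1.1240]
Step 33: x=[3.9092] v=[-0.6846]
Step 34: x=[3.8972] v=[-0.2396]
Step 35: x=[3.9076] v=[0.2074]
First v>=0 after going negative at step 35, time=1.7500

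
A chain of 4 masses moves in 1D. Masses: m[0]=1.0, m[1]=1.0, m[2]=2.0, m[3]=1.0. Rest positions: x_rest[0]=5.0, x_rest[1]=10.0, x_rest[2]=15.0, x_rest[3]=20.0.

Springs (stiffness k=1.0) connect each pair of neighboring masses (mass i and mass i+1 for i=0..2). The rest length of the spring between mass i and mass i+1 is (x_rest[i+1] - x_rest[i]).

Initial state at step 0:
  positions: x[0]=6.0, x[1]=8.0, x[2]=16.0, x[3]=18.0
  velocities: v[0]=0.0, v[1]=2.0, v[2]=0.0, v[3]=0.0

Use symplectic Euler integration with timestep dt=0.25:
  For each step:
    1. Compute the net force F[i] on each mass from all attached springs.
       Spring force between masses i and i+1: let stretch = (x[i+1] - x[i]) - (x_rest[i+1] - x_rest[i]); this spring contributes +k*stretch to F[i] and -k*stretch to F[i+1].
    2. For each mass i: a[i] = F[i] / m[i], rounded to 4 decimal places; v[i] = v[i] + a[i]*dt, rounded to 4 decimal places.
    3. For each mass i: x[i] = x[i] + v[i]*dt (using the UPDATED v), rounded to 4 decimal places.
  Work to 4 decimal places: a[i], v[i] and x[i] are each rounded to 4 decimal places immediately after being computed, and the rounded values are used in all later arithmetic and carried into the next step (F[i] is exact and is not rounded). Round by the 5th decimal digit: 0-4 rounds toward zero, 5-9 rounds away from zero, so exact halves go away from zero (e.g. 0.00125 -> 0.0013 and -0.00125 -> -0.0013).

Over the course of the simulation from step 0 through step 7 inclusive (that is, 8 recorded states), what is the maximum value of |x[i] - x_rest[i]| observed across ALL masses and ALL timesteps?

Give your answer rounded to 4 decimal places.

Answer: 3.2796

Derivation:
Step 0: x=[6.0000 8.0000 16.0000 18.0000] v=[0.0000 2.0000 0.0000 0.0000]
Step 1: x=[5.8125 8.8750 15.8125 18.1875] v=[-0.7500 3.5000 -0.7500 0.7500]
Step 2: x=[5.5039 9.9922 15.4824 18.5391] v=[-1.2344 4.4688 -1.3203 1.4063]
Step 3: x=[5.1633 11.1720 15.0763 19.0121] v=[-1.3623 4.7193 -1.6245 1.8921]
Step 4: x=[4.8858 12.2203 14.6712 19.5517] v=[-1.1101 4.1932 -1.6206 2.1582]
Step 5: x=[4.7542 12.9634 14.3420 20.0987] v=[-0.5265 2.9723 -1.3169 2.1881]
Step 6: x=[4.8232 13.2796 14.1496 20.5984] v=[0.2758 1.2647 -0.7696 1.9989]
Step 7: x=[5.1082 13.1216 14.1315 21.0076] v=[1.1399 -0.6319 -0.0723 1.6367]
Max displacement = 3.2796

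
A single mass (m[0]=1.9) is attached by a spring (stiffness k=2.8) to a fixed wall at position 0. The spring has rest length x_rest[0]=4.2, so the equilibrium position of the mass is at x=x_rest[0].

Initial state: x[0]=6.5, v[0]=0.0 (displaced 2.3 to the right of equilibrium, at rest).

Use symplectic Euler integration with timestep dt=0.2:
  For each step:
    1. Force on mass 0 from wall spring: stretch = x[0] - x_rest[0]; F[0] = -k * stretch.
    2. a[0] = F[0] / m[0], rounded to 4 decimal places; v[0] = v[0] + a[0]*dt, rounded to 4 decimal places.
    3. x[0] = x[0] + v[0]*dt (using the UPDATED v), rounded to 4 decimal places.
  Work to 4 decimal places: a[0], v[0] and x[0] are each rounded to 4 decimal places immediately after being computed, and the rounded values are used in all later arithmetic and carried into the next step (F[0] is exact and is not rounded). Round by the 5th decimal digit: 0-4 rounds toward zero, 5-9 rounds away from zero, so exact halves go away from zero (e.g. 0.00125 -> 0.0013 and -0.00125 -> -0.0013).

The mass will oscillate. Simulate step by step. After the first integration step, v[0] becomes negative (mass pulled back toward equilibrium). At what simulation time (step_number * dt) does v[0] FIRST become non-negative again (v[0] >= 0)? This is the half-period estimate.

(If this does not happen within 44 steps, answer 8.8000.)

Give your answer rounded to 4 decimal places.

Step 0: x=[6.5000] v=[0.0000]
Step 1: x=[6.3644] v=[-0.6779]
Step 2: x=[6.1012] v=[-1.3158]
Step 3: x=[5.7260] v=[-1.8762]
Step 4: x=[5.2608] v=[-2.3260]
Step 5: x=[4.7331] v=[-2.6387]
Step 6: x=[4.1739] v=[-2.7958]
Step 7: x=[3.6163] v=[-2.7881]
Step 8: x=[3.0931] v=[-2.6161]
Step 9: x=[2.6351] v=[-2.2899]
Step 10: x=[2.2694] v=[-1.8287]
Step 11: x=[2.0175] v=[-1.2597]
Step 12: x=[1.8942] v=[-0.6164]
Step 13: x=[1.9068] v=[0.0632]
First v>=0 after going negative at step 13, time=2.6000

Answer: 2.6000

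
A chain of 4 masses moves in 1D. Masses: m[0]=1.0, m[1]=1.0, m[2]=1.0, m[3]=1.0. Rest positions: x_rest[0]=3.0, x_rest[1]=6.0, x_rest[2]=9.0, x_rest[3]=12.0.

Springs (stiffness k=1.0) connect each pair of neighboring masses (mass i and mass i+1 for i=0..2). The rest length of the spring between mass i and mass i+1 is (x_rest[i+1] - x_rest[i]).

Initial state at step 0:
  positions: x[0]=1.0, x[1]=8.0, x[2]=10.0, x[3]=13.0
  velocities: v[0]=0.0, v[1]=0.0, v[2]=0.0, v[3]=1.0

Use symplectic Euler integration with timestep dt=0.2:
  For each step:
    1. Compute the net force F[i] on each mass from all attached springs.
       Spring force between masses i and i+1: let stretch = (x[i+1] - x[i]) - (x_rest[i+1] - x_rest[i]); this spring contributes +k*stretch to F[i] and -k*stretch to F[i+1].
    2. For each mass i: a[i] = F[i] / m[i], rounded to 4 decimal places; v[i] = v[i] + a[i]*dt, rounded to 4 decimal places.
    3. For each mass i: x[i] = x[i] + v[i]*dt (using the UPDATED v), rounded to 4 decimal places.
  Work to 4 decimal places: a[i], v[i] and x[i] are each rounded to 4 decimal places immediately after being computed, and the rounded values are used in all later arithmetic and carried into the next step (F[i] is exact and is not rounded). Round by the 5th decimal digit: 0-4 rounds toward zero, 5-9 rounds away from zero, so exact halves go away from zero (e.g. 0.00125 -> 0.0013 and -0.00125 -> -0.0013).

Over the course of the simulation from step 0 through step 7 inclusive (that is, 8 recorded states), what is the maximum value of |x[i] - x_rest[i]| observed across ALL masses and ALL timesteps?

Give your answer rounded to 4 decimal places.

Step 0: x=[1.0000 8.0000 10.0000 13.0000] v=[0.0000 0.0000 0.0000 1.0000]
Step 1: x=[1.1600 7.8000 10.0400 13.2000] v=[0.8000 -1.0000 0.2000 1.0000]
Step 2: x=[1.4656 7.4240 10.1168 13.3936] v=[1.5280 -1.8800 0.3840 0.9680]
Step 3: x=[1.8895 6.9174 10.2170 13.5761] v=[2.1197 -2.5331 0.5008 0.9126]
Step 4: x=[2.3946 6.3416 10.3195 13.7443] v=[2.5253 -2.8788 0.5127 0.8408]
Step 5: x=[2.9375 5.7671 10.3999 13.8955] v=[2.7147 -2.8726 0.4021 0.7558]
Step 6: x=[3.4736 5.2647 10.4348 14.0268] v=[2.6806 -2.5120 0.1747 0.6567]
Step 7: x=[3.9614 4.8975 10.4066 14.1345] v=[2.4388 -1.8362 -0.1409 0.5383]
Max displacement = 2.1345

Answer: 2.1345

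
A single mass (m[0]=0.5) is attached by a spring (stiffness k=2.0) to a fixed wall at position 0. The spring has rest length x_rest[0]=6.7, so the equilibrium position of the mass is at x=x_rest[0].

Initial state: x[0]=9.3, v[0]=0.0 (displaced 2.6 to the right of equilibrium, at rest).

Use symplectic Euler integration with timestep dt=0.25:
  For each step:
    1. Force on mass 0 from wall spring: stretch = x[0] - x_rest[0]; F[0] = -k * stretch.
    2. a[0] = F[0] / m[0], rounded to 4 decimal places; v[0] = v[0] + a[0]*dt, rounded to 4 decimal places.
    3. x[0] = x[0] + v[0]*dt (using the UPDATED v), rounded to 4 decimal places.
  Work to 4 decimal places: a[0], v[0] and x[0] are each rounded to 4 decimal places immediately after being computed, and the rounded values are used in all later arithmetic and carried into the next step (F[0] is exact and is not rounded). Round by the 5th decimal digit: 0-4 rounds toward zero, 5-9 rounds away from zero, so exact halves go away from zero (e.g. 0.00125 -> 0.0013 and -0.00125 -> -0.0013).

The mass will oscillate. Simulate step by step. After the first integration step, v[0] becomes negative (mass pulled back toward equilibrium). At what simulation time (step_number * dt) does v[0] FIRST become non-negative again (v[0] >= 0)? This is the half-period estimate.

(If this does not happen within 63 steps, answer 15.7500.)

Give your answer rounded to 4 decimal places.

Step 0: x=[9.3000] v=[0.0000]
Step 1: x=[8.6500] v=[-2.6000]
Step 2: x=[7.5125] v=[-4.5500]
Step 3: x=[6.1719] v=[-5.3625]
Step 4: x=[4.9633] v=[-4.8344]
Step 5: x=[4.1889] v=[-3.0977]
Step 6: x=[4.0423] v=[-0.5866]
Step 7: x=[4.5601] v=[2.0711]
First v>=0 after going negative at step 7, time=1.7500

Answer: 1.7500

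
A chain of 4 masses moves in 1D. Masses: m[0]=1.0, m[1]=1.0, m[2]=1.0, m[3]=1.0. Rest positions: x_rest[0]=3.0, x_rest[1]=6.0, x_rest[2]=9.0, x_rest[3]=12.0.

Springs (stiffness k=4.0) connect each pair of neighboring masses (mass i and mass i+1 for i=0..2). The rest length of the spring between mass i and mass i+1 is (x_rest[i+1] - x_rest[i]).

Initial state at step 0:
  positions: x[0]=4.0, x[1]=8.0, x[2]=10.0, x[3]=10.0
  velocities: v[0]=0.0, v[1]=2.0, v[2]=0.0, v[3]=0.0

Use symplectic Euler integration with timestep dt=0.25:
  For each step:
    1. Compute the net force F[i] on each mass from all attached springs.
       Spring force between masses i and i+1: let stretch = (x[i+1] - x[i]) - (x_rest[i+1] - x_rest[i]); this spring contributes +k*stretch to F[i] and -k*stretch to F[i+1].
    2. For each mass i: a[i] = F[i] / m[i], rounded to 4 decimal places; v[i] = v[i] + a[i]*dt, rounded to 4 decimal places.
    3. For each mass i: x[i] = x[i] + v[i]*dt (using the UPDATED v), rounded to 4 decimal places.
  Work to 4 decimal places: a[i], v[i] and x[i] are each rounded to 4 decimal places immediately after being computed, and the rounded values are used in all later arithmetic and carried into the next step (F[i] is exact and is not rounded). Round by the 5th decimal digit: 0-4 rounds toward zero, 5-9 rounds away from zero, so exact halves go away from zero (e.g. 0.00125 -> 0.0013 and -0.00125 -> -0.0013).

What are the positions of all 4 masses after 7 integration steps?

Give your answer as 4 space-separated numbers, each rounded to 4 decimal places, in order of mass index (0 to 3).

Step 0: x=[4.0000 8.0000 10.0000 10.0000] v=[0.0000 2.0000 0.0000 0.0000]
Step 1: x=[4.2500 8.0000 9.5000 10.7500] v=[1.0000 0.0000 -2.0000 3.0000]
Step 2: x=[4.6875 7.4375 8.9375 11.9375] v=[1.7500 -2.2500 -2.2500 4.7500]
Step 3: x=[5.0625 6.5625 8.7500 13.1250] v=[1.5000 -3.5000 -0.7500 4.7500]
Step 4: x=[5.0625 5.8594 9.1094 13.9688] v=[0.0000 -2.8125 1.4375 3.3750]
Step 5: x=[4.5117 5.7696 9.8711 14.3477] v=[-2.2031 -0.3594 3.0469 1.5156]
Step 6: x=[3.5254 6.3907 10.7266 14.3575] v=[-3.9452 2.4842 3.4220 0.0390]
Step 7: x=[2.5054 7.3794 11.4059 14.2095] v=[-4.0799 3.9548 2.7170 -0.5919]

Answer: 2.5054 7.3794 11.4059 14.2095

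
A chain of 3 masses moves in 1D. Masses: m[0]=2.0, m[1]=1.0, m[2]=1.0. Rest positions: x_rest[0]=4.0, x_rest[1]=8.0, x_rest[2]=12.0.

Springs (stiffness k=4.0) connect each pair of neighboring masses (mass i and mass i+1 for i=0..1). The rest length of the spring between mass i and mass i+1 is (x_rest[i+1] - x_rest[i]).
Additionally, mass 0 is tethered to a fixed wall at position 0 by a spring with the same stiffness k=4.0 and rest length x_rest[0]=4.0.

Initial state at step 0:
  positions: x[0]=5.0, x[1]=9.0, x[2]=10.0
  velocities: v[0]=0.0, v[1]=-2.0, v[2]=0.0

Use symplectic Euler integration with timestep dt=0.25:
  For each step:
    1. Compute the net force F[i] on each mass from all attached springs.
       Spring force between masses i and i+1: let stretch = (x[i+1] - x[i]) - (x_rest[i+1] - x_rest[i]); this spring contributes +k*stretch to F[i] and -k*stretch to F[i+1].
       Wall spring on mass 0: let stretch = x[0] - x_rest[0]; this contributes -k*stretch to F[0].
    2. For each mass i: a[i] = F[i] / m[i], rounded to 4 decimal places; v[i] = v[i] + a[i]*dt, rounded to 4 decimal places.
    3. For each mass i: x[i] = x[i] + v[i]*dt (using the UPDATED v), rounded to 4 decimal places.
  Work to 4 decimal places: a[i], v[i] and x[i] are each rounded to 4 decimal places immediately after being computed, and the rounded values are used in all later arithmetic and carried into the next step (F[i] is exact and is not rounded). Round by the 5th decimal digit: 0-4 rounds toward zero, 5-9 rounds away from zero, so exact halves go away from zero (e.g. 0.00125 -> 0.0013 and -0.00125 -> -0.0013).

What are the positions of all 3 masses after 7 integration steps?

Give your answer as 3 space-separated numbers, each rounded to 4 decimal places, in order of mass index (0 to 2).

Step 0: x=[5.0000 9.0000 10.0000] v=[0.0000 -2.0000 0.0000]
Step 1: x=[4.8750 7.7500 10.7500] v=[-0.5000 -5.0000 3.0000]
Step 2: x=[4.5000 6.5313 11.7500] v=[-1.5000 -4.8750 4.0000]
Step 3: x=[3.8164 6.1094 12.4453] v=[-2.7344 -1.6876 2.7813]
Step 4: x=[2.9424 6.6982 12.5567] v=[-3.4961 2.3553 0.4454]
Step 5: x=[2.1701 7.8127 12.2034] v=[-3.0894 4.4580 -1.4131]
Step 6: x=[1.8318 8.6142 11.7525] v=[-1.3532 3.2061 -1.8038]
Step 7: x=[2.1123 8.5047 11.5170] v=[1.1221 -0.4380 -0.9421]

Answer: 2.1123 8.5047 11.5170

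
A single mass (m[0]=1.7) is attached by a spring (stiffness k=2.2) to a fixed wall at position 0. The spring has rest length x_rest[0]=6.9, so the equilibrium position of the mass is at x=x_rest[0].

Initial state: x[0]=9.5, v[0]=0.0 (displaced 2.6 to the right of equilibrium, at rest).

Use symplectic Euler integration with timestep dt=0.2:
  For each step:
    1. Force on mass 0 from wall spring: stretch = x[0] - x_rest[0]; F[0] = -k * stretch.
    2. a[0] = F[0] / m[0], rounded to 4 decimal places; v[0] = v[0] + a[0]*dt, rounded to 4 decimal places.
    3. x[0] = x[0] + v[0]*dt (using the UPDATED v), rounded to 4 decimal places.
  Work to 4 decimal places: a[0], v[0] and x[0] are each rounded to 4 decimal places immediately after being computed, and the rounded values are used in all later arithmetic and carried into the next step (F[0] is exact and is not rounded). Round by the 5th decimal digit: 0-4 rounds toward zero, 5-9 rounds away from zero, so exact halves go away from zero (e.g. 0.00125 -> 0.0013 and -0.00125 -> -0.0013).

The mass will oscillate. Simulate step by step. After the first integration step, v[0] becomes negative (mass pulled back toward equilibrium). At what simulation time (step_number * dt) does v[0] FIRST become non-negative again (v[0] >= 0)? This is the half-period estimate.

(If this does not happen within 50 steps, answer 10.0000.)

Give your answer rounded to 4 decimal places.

Answer: 2.8000

Derivation:
Step 0: x=[9.5000] v=[0.0000]
Step 1: x=[9.3654] v=[-0.6729]
Step 2: x=[9.1032] v=[-1.3110]
Step 3: x=[8.7270] v=[-1.8812]
Step 4: x=[8.2562] v=[-2.3541]
Step 5: x=[7.7152] v=[-2.7051]
Step 6: x=[7.1320] v=[-2.9161]
Step 7: x=[6.5368] v=[-2.9761]
Step 8: x=[5.9604] v=[-2.8821]
Step 9: x=[5.4326] v=[-2.6389]
Step 10: x=[4.9808] v=[-2.2591]
Step 11: x=[4.6283] v=[-1.7624]
Step 12: x=[4.3934] v=[-1.1744]
Step 13: x=[4.2883] v=[-0.5256]
Step 14: x=[4.3184] v=[0.1504]
First v>=0 after going negative at step 14, time=2.8000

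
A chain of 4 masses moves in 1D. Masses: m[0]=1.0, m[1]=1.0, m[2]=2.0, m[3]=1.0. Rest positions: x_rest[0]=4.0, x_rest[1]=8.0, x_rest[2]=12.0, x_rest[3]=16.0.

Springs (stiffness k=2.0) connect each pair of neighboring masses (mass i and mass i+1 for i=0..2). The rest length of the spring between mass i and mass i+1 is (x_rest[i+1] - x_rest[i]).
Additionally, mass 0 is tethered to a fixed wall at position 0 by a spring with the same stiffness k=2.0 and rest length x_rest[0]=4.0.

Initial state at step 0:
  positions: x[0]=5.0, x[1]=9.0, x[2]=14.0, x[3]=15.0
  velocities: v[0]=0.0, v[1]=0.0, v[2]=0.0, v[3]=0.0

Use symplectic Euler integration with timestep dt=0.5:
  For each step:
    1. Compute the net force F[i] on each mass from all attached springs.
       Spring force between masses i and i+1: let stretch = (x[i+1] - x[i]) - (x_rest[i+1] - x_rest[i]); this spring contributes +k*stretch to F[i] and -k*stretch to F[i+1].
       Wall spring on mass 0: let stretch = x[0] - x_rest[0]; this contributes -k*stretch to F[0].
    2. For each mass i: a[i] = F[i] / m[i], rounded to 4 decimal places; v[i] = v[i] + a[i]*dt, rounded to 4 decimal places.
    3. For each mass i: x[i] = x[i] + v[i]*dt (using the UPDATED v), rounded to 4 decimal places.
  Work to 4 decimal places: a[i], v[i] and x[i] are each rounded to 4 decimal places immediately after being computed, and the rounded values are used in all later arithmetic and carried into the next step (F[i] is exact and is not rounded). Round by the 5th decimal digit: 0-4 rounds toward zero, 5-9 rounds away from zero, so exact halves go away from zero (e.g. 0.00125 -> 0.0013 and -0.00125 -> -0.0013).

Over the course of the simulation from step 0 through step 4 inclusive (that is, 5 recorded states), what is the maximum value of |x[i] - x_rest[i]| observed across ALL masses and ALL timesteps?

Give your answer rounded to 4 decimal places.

Answer: 2.8750

Derivation:
Step 0: x=[5.0000 9.0000 14.0000 15.0000] v=[0.0000 0.0000 0.0000 0.0000]
Step 1: x=[4.5000 9.5000 13.0000 16.5000] v=[-1.0000 1.0000 -2.0000 3.0000]
Step 2: x=[4.2500 9.2500 12.0000 18.2500] v=[-0.5000 -0.5000 -2.0000 3.5000]
Step 3: x=[4.3750 7.8750 11.8750 18.8750] v=[0.2500 -2.7500 -0.2500 1.2500]
Step 4: x=[4.0625 6.7500 12.5000 18.0000] v=[-0.6250 -2.2500 1.2500 -1.7500]
Max displacement = 2.8750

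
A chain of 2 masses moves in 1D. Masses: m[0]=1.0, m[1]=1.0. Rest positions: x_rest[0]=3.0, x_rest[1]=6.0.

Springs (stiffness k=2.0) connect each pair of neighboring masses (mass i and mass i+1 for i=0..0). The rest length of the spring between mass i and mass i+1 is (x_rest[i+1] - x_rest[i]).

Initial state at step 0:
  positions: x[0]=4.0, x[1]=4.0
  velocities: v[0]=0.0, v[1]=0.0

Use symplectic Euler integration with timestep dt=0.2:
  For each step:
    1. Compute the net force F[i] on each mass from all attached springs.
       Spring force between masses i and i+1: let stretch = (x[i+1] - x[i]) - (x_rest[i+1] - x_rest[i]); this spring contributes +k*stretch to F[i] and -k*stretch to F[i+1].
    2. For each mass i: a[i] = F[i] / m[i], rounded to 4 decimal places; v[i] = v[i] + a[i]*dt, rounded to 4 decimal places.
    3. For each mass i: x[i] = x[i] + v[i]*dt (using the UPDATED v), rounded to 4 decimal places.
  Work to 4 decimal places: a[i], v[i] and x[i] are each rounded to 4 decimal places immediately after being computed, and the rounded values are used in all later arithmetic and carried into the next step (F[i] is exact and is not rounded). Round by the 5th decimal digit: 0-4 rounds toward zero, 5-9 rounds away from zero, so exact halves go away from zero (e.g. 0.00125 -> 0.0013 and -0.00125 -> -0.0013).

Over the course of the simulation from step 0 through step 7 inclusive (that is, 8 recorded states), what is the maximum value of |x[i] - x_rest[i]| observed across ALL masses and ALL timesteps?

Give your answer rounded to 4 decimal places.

Answer: 2.0197

Derivation:
Step 0: x=[4.0000 4.0000] v=[0.0000 0.0000]
Step 1: x=[3.7600 4.2400] v=[-1.2000 1.2000]
Step 2: x=[3.3184 4.6816] v=[-2.2080 2.2080]
Step 3: x=[2.7459 5.2541] v=[-2.8627 2.8627]
Step 4: x=[2.1340 5.8660] v=[-3.0594 3.0594]
Step 5: x=[1.5807 6.4193] v=[-2.7666 2.7666]
Step 6: x=[1.1745 6.8255] v=[-2.0312 2.0312]
Step 7: x=[0.9803 7.0197] v=[-0.9708 0.9708]
Max displacement = 2.0197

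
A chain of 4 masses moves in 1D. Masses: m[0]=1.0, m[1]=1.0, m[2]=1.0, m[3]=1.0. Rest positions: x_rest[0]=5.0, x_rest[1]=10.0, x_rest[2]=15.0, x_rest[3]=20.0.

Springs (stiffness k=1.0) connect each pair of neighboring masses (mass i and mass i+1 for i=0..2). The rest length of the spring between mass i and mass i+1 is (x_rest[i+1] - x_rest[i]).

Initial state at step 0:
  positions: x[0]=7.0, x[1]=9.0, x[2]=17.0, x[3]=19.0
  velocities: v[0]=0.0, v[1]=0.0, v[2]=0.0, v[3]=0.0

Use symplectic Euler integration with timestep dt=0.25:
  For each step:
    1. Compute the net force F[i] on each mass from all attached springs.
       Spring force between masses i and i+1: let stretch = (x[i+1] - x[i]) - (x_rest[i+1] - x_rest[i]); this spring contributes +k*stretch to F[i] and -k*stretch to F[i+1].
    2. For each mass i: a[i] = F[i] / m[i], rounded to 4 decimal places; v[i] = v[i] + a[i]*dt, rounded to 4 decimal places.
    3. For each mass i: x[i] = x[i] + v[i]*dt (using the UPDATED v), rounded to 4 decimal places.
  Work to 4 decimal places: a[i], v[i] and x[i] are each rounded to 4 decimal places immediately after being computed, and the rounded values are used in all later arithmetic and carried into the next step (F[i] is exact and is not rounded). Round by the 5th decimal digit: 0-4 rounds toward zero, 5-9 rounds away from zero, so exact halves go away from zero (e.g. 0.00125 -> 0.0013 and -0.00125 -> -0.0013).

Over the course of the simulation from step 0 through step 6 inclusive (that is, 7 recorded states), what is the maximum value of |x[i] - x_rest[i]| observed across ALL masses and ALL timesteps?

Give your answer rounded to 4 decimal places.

Answer: 2.4492

Derivation:
Step 0: x=[7.0000 9.0000 17.0000 19.0000] v=[0.0000 0.0000 0.0000 0.0000]
Step 1: x=[6.8125 9.3750 16.6250 19.1875] v=[-0.7500 1.5000 -1.5000 0.7500]
Step 2: x=[6.4727 10.0430 15.9570 19.5274] v=[-1.3594 2.6719 -2.6719 1.3594]
Step 3: x=[6.0435 10.8575 15.1426 19.9566] v=[-1.7168 3.2578 -3.2578 1.7168]
Step 4: x=[5.6027 11.6389 14.3612 20.3974] v=[-1.7633 3.1256 -3.1256 1.7633]
Step 5: x=[5.2266 12.2132 13.7869 20.7735] v=[-1.5043 2.2971 -2.2971 1.5043]
Step 6: x=[4.9747 12.4492 13.5509 21.0254] v=[-1.0077 0.9439 -0.9439 1.0077]
Max displacement = 2.4492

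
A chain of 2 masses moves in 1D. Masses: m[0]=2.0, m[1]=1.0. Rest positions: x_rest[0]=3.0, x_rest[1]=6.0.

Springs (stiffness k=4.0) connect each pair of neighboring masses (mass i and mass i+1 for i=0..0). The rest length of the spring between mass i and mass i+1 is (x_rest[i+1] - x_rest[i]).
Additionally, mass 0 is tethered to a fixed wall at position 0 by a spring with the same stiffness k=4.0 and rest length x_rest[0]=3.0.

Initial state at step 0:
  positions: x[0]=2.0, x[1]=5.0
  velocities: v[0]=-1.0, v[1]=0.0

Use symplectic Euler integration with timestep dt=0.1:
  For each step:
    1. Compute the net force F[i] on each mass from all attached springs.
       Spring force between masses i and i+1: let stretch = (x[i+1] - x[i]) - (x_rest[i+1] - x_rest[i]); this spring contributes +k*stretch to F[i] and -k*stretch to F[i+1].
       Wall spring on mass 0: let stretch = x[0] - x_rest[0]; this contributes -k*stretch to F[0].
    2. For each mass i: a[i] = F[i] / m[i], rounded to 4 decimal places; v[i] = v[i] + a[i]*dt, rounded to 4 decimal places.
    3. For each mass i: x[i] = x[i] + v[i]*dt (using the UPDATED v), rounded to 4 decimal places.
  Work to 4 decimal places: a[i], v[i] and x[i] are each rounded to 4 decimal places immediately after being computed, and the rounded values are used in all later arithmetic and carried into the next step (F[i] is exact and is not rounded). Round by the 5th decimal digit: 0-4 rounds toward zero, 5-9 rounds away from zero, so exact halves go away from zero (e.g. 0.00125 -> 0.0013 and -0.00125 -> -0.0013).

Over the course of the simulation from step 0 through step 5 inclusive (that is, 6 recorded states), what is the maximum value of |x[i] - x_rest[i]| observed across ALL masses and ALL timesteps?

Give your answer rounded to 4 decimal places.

Answer: 1.1731

Derivation:
Step 0: x=[2.0000 5.0000] v=[-1.0000 0.0000]
Step 1: x=[1.9200 5.0000] v=[-0.8000 0.0000]
Step 2: x=[1.8632 4.9968] v=[-0.5680 -0.0320]
Step 3: x=[1.8318 4.9883] v=[-0.3139 -0.0854]
Step 4: x=[1.8269 4.9735] v=[-0.0490 -0.1480]
Step 5: x=[1.8484 4.9528] v=[0.2149 -0.2066]
Max displacement = 1.1731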